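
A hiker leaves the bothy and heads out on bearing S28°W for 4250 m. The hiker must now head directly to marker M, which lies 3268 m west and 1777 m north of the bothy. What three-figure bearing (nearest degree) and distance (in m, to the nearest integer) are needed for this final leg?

347°, 5674 m

Leg 1 (S28°W, 4250 m): east 4250 sin 208° = -1995.25, north 4250 cos 208° = -3752.53
Current position: (-1995.25, -3752.53). Target: (-3268, 1777). Remaining: Δeast = -1272.75, Δnorth = 5529.53.
Bearing = atan2(-1272.75, 5529.53) mod 360° = 347.04°; distance = √((-1272.75)² + (5529.53)²) = 5674.113 m.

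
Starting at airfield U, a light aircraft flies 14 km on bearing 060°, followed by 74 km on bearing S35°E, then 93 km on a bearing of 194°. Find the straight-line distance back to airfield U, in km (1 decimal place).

147.4 km

Leg 1 (060°, 14 km): east 14 sin 60° = 12.12, north 14 cos 60° = 7.00
Leg 2 (S35°E, 74 km): east 74 sin 145° = 42.44, north 74 cos 145° = -60.62
Leg 3 (194°, 93 km): east 93 sin 194° = -22.50, north 93 cos 194° = -90.24
Net: 32.07 east, -143.85 north. Distance = √((32.07)² + (-143.85)²) = 147.386 km.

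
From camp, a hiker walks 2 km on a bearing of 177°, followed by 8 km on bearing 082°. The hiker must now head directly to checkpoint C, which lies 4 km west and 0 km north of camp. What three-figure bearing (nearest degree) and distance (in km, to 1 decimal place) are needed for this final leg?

Leg 1 (177°, 2 km): east 2 sin 177° = 0.10, north 2 cos 177° = -2.00
Leg 2 (082°, 8 km): east 8 sin 82° = 7.92, north 8 cos 82° = 1.11
Current position: (8.03, -0.88). Target: (-4, 0). Remaining: Δeast = -12.03, Δnorth = 0.88.
Bearing = atan2(-12.03, 0.88) mod 360° = 274.20°; distance = √((-12.03)² + (0.88)²) = 12.059 km.

274°, 12.1 km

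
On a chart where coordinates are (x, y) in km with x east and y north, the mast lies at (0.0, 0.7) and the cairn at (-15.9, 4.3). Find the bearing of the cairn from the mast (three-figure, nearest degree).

283°

Δeast = -15.9 − 0.0 = -15.90; Δnorth = 4.3 − 0.7 = 3.60.
Bearing = atan2(Δeast, Δnorth) mod 360° = 282.76° ≈ 283°.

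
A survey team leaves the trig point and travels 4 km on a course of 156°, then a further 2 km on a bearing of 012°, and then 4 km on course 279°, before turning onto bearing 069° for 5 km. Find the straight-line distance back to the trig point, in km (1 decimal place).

2.9 km

Leg 1 (156°, 4 km): east 4 sin 156° = 1.63, north 4 cos 156° = -3.65
Leg 2 (012°, 2 km): east 2 sin 12° = 0.42, north 2 cos 12° = 1.96
Leg 3 (279°, 4 km): east 4 sin 279° = -3.95, north 4 cos 279° = 0.63
Leg 4 (069°, 5 km): east 5 sin 69° = 4.67, north 5 cos 69° = 1.79
Net: 2.76 east, 0.72 north. Distance = √((2.76)² + (0.72)²) = 2.852 km.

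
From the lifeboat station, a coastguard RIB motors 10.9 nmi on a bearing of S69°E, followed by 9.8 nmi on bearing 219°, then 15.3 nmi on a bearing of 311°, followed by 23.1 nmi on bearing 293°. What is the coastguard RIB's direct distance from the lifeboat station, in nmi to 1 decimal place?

Leg 1 (S69°E, 10.9 nmi): east 10.9 sin 111° = 10.18, north 10.9 cos 111° = -3.91
Leg 2 (219°, 9.8 nmi): east 9.8 sin 219° = -6.17, north 9.8 cos 219° = -7.62
Leg 3 (311°, 15.3 nmi): east 15.3 sin 311° = -11.55, north 15.3 cos 311° = 10.04
Leg 4 (293°, 23.1 nmi): east 23.1 sin 293° = -21.26, north 23.1 cos 293° = 9.03
Net: -28.80 east, 7.54 north. Distance = √((-28.80)² + (7.54)²) = 29.773 nmi.

29.8 nmi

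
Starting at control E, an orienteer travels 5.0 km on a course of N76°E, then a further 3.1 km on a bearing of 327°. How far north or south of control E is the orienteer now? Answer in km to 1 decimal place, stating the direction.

Leg 1 (N76°E, 5.0 km): east 5.0 sin 76° = 4.85, north 5.0 cos 76° = 1.21
Leg 2 (327°, 3.1 km): east 3.1 sin 327° = -1.69, north 3.1 cos 327° = 2.60
Net north component: 3.81 km.

3.8 km north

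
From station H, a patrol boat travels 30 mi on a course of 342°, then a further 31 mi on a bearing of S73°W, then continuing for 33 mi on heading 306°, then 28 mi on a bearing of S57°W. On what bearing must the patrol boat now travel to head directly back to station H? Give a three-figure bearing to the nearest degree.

Leg 1 (342°, 30 mi): east 30 sin 342° = -9.27, north 30 cos 342° = 28.53
Leg 2 (S73°W, 31 mi): east 31 sin 253° = -29.65, north 31 cos 253° = -9.06
Leg 3 (306°, 33 mi): east 33 sin 306° = -26.70, north 33 cos 306° = 19.40
Leg 4 (S57°W, 28 mi): east 28 sin 237° = -23.48, north 28 cos 237° = -15.25
Net displacement: -89.10 east, 23.62 north. Direction back to start is (89.10, -23.62): bearing = atan2(89.10, -23.62) mod 360° = 104.85° ≈ 105°.

105°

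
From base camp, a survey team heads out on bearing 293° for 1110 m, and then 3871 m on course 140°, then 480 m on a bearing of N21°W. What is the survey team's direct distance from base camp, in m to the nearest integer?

Leg 1 (293°, 1110 m): east 1110 sin 293° = -1021.76, north 1110 cos 293° = 433.71
Leg 2 (140°, 3871 m): east 3871 sin 140° = 2488.23, north 3871 cos 140° = -2965.36
Leg 3 (N21°W, 480 m): east 480 sin 339° = -172.02, north 480 cos 339° = 448.12
Net: 1294.45 east, -2083.53 north. Distance = √((1294.45)² + (-2083.53)²) = 2452.896 m.

2453 m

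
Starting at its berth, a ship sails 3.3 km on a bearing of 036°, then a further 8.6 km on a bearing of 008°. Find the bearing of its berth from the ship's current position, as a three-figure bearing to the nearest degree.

196°

Leg 1 (036°, 3.3 km): east 3.3 sin 36° = 1.94, north 3.3 cos 36° = 2.67
Leg 2 (008°, 8.6 km): east 8.6 sin 8° = 1.20, north 8.6 cos 8° = 8.52
Net displacement: 3.14 east, 11.19 north. Direction back to start is (-3.14, -11.19): bearing = atan2(-3.14, -11.19) mod 360° = 195.66° ≈ 196°.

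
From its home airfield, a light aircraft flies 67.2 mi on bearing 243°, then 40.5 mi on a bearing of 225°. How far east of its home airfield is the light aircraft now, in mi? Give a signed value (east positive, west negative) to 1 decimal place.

-88.5 mi

Leg 1 (243°, 67.2 mi): east 67.2 sin 243° = -59.88, north 67.2 cos 243° = -30.51
Leg 2 (225°, 40.5 mi): east 40.5 sin 225° = -28.64, north 40.5 cos 225° = -28.64
Net east component: -88.51 mi.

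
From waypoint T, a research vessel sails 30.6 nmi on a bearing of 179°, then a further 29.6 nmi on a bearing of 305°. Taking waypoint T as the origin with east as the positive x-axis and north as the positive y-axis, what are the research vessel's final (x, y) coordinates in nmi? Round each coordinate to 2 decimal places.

(-23.71, -13.62)

Leg 1 (179°, 30.6 nmi): east 30.6 sin 179° = 0.53, north 30.6 cos 179° = -30.60
Leg 2 (305°, 29.6 nmi): east 29.6 sin 305° = -24.25, north 29.6 cos 305° = 16.98
Summing: -23.71 nmi east, -13.62 nmi north → (-23.71, -13.62).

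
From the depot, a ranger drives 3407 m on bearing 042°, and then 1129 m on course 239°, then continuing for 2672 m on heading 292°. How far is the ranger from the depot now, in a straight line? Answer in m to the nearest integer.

Leg 1 (042°, 3407 m): east 3407 sin 42° = 2279.73, north 3407 cos 42° = 2531.89
Leg 2 (239°, 1129 m): east 1129 sin 239° = -967.74, north 1129 cos 239° = -581.48
Leg 3 (292°, 2672 m): east 2672 sin 292° = -2477.44, north 2672 cos 292° = 1000.95
Net: -1165.45 east, 2951.37 north. Distance = √((-1165.45)² + (2951.37)²) = 3173.142 m.

3173 m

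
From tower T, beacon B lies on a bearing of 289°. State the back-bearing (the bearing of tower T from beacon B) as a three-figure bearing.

109°

Back-bearing = 289° − 180° = 109°.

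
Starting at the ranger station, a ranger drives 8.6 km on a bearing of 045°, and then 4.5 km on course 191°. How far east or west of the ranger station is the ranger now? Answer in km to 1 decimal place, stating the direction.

Leg 1 (045°, 8.6 km): east 8.6 sin 45° = 6.08, north 8.6 cos 45° = 6.08
Leg 2 (191°, 4.5 km): east 4.5 sin 191° = -0.86, north 4.5 cos 191° = -4.42
Net east component: 5.22 km.

5.2 km east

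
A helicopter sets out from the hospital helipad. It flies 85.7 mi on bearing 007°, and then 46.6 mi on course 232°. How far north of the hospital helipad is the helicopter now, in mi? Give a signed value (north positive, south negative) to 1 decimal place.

56.4 mi

Leg 1 (007°, 85.7 mi): east 85.7 sin 7° = 10.44, north 85.7 cos 7° = 85.06
Leg 2 (232°, 46.6 mi): east 46.6 sin 232° = -36.72, north 46.6 cos 232° = -28.69
Net north component: 56.37 mi.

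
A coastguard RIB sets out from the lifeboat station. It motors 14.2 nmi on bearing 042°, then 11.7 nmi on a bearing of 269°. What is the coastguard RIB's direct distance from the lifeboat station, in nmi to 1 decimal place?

Leg 1 (042°, 14.2 nmi): east 14.2 sin 42° = 9.50, north 14.2 cos 42° = 10.55
Leg 2 (269°, 11.7 nmi): east 11.7 sin 269° = -11.70, north 11.7 cos 269° = -0.20
Net: -2.20 east, 10.35 north. Distance = √((-2.20)² + (10.35)²) = 10.579 nmi.

10.6 nmi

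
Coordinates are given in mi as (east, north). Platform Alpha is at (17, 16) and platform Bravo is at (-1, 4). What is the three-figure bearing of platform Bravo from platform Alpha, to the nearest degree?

236°

Δeast = -1 − 17 = -18.00; Δnorth = 4 − 16 = -12.00.
Bearing = atan2(Δeast, Δnorth) mod 360° = 236.31° ≈ 236°.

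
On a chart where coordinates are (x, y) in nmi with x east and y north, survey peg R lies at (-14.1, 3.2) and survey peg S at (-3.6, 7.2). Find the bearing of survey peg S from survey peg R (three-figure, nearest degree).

Δeast = -3.6 − -14.1 = 10.50; Δnorth = 7.2 − 3.2 = 4.00.
Bearing = atan2(Δeast, Δnorth) mod 360° = 69.15° ≈ 069°.

069°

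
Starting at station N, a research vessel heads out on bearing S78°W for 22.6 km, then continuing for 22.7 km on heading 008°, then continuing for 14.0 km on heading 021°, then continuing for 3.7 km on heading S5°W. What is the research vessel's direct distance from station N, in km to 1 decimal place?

30.7 km

Leg 1 (S78°W, 22.6 km): east 22.6 sin 258° = -22.11, north 22.6 cos 258° = -4.70
Leg 2 (008°, 22.7 km): east 22.7 sin 8° = 3.16, north 22.7 cos 8° = 22.48
Leg 3 (021°, 14.0 km): east 14.0 sin 21° = 5.02, north 14.0 cos 21° = 13.07
Leg 4 (S5°W, 3.7 km): east 3.7 sin 185° = -0.32, north 3.7 cos 185° = -3.69
Net: -14.25 east, 27.16 north. Distance = √((-14.25)² + (27.16)²) = 30.676 km.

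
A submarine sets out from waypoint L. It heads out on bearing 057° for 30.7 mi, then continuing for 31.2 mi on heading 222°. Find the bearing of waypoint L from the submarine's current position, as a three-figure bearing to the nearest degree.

Leg 1 (057°, 30.7 mi): east 30.7 sin 57° = 25.75, north 30.7 cos 57° = 16.72
Leg 2 (222°, 31.2 mi): east 31.2 sin 222° = -20.88, north 31.2 cos 222° = -23.19
Net displacement: 4.87 east, -6.47 north. Direction back to start is (-4.87, 6.47): bearing = atan2(-4.87, 6.47) mod 360° = 323.01° ≈ 323°.

323°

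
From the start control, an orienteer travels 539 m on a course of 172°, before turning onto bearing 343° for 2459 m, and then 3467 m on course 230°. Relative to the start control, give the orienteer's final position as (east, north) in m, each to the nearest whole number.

(-3300, -411)

Leg 1 (172°, 539 m): east 539 sin 172° = 75.01, north 539 cos 172° = -533.75
Leg 2 (343°, 2459 m): east 2459 sin 343° = -718.94, north 2459 cos 343° = 2351.55
Leg 3 (230°, 3467 m): east 3467 sin 230° = -2655.88, north 3467 cos 230° = -2228.54
Summing: -3299.80 m east, -410.75 m north → (-3300, -411).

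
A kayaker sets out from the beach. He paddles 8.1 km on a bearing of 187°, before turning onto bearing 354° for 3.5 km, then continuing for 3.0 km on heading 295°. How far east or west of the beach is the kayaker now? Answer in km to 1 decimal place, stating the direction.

4.1 km west

Leg 1 (187°, 8.1 km): east 8.1 sin 187° = -0.99, north 8.1 cos 187° = -8.04
Leg 2 (354°, 3.5 km): east 3.5 sin 354° = -0.37, north 3.5 cos 354° = 3.48
Leg 3 (295°, 3.0 km): east 3.0 sin 295° = -2.72, north 3.0 cos 295° = 1.27
Net east component: -4.07 km.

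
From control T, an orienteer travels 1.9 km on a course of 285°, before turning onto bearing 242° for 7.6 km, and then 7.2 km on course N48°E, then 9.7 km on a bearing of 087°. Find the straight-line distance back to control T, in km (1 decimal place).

Leg 1 (285°, 1.9 km): east 1.9 sin 285° = -1.84, north 1.9 cos 285° = 0.49
Leg 2 (242°, 7.6 km): east 7.6 sin 242° = -6.71, north 7.6 cos 242° = -3.57
Leg 3 (N48°E, 7.2 km): east 7.2 sin 48° = 5.35, north 7.2 cos 48° = 4.82
Leg 4 (087°, 9.7 km): east 9.7 sin 87° = 9.69, north 9.7 cos 87° = 0.51
Net: 6.49 east, 2.25 north. Distance = √((6.49)² + (2.25)²) = 6.870 km.

6.9 km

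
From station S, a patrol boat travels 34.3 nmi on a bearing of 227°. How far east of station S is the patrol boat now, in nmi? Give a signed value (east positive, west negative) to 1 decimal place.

Leg 1 (227°, 34.3 nmi): east 34.3 sin 227° = -25.09, north 34.3 cos 227° = -23.39
Net east component: -25.09 nmi.

-25.1 nmi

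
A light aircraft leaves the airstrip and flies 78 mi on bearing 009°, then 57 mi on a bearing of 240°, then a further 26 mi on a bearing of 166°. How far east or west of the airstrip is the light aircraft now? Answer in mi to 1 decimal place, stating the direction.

Leg 1 (009°, 78 mi): east 78 sin 9° = 12.20, north 78 cos 9° = 77.04
Leg 2 (240°, 57 mi): east 57 sin 240° = -49.36, north 57 cos 240° = -28.50
Leg 3 (166°, 26 mi): east 26 sin 166° = 6.29, north 26 cos 166° = -25.23
Net east component: -30.87 mi.

30.9 mi west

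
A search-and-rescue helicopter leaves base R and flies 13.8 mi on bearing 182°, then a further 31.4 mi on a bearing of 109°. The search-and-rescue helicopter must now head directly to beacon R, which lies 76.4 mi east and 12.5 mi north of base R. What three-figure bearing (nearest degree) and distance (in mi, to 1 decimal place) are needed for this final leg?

Leg 1 (182°, 13.8 mi): east 13.8 sin 182° = -0.48, north 13.8 cos 182° = -13.79
Leg 2 (109°, 31.4 mi): east 31.4 sin 109° = 29.69, north 31.4 cos 109° = -10.22
Current position: (29.21, -24.01). Target: (76.4, 12.5). Remaining: Δeast = 47.19, Δnorth = 36.51.
Bearing = atan2(47.19, 36.51) mod 360° = 52.27°; distance = √((47.19)² + (36.51)²) = 59.669 mi.

052°, 59.7 mi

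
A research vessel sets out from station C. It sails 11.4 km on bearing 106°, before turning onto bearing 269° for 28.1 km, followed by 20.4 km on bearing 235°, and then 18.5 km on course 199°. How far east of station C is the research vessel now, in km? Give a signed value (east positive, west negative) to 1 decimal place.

Leg 1 (106°, 11.4 km): east 11.4 sin 106° = 10.96, north 11.4 cos 106° = -3.14
Leg 2 (269°, 28.1 km): east 28.1 sin 269° = -28.10, north 28.1 cos 269° = -0.49
Leg 3 (235°, 20.4 km): east 20.4 sin 235° = -16.71, north 20.4 cos 235° = -11.70
Leg 4 (199°, 18.5 km): east 18.5 sin 199° = -6.02, north 18.5 cos 199° = -17.49
Net east component: -39.87 km.

-39.9 km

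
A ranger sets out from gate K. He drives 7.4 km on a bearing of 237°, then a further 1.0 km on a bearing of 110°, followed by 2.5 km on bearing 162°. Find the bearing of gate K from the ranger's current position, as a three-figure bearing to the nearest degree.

034°

Leg 1 (237°, 7.4 km): east 7.4 sin 237° = -6.21, north 7.4 cos 237° = -4.03
Leg 2 (110°, 1.0 km): east 1.0 sin 110° = 0.94, north 1.0 cos 110° = -0.34
Leg 3 (162°, 2.5 km): east 2.5 sin 162° = 0.77, north 2.5 cos 162° = -2.38
Net displacement: -4.49 east, -6.75 north. Direction back to start is (4.49, 6.75): bearing = atan2(4.49, 6.75) mod 360° = 33.65° ≈ 034°.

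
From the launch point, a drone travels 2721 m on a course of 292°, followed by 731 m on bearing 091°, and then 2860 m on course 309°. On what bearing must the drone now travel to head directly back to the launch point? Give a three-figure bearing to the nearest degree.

Leg 1 (292°, 2721 m): east 2721 sin 292° = -2522.87, north 2721 cos 292° = 1019.30
Leg 2 (091°, 731 m): east 731 sin 91° = 730.89, north 731 cos 91° = -12.76
Leg 3 (309°, 2860 m): east 2860 sin 309° = -2222.64, north 2860 cos 309° = 1799.86
Net displacement: -4014.62 east, 2806.40 north. Direction back to start is (4014.62, -2806.40): bearing = atan2(4014.62, -2806.40) mod 360° = 124.96° ≈ 125°.

125°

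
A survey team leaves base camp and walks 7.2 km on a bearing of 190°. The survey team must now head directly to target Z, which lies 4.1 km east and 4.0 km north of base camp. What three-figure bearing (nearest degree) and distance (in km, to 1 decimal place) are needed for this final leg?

Leg 1 (190°, 7.2 km): east 7.2 sin 190° = -1.25, north 7.2 cos 190° = -7.09
Current position: (-1.25, -7.09). Target: (4.1, 4.0). Remaining: Δeast = 5.35, Δnorth = 11.09.
Bearing = atan2(5.35, 11.09) mod 360° = 25.75°; distance = √((5.35)² + (11.09)²) = 12.314 km.

026°, 12.3 km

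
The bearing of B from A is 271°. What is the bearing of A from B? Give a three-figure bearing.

091°

Back-bearing = 271° − 180° = 091°.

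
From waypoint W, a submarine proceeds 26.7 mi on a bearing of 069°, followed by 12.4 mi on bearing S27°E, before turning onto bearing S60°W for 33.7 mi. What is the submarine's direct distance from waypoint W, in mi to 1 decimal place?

Leg 1 (069°, 26.7 mi): east 26.7 sin 69° = 24.93, north 26.7 cos 69° = 9.57
Leg 2 (S27°E, 12.4 mi): east 12.4 sin 153° = 5.63, north 12.4 cos 153° = -11.05
Leg 3 (S60°W, 33.7 mi): east 33.7 sin 240° = -29.19, north 33.7 cos 240° = -16.85
Net: 1.37 east, -18.33 north. Distance = √((1.37)² + (-18.33)²) = 18.381 mi.

18.4 mi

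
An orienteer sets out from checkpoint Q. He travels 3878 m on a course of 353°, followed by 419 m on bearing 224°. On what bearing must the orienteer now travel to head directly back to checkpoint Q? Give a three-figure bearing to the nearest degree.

168°

Leg 1 (353°, 3878 m): east 3878 sin 353° = -472.61, north 3878 cos 353° = 3849.09
Leg 2 (224°, 419 m): east 419 sin 224° = -291.06, north 419 cos 224° = -301.40
Net displacement: -763.67 east, 3547.69 north. Direction back to start is (763.67, -3547.69): bearing = atan2(763.67, -3547.69) mod 360° = 167.85° ≈ 168°.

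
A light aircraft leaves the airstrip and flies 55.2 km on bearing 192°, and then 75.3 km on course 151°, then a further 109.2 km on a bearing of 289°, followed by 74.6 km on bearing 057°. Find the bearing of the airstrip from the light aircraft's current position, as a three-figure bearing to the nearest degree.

020°

Leg 1 (192°, 55.2 km): east 55.2 sin 192° = -11.48, north 55.2 cos 192° = -53.99
Leg 2 (151°, 75.3 km): east 75.3 sin 151° = 36.51, north 75.3 cos 151° = -65.86
Leg 3 (289°, 109.2 km): east 109.2 sin 289° = -103.25, north 109.2 cos 289° = 35.55
Leg 4 (057°, 74.6 km): east 74.6 sin 57° = 62.56, north 74.6 cos 57° = 40.63
Net displacement: -15.66 east, -43.67 north. Direction back to start is (15.66, 43.67): bearing = atan2(15.66, 43.67) mod 360° = 19.72° ≈ 020°.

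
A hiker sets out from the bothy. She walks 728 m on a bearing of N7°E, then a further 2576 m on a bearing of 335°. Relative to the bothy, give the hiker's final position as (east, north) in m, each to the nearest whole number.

Leg 1 (N7°E, 728 m): east 728 sin 7° = 88.72, north 728 cos 7° = 722.57
Leg 2 (335°, 2576 m): east 2576 sin 335° = -1088.66, north 2576 cos 335° = 2334.65
Summing: -999.94 m east, 3057.22 m north → (-1000, 3057).

(-1000, 3057)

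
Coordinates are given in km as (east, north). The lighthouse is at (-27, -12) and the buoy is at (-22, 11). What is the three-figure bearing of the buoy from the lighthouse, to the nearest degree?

Δeast = -22 − -27 = 5.00; Δnorth = 11 − -12 = 23.00.
Bearing = atan2(Δeast, Δnorth) mod 360° = 12.26° ≈ 012°.

012°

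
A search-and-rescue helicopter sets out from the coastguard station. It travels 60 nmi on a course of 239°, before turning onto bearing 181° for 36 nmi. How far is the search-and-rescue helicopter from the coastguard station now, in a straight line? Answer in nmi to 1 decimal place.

84.8 nmi

Leg 1 (239°, 60 nmi): east 60 sin 239° = -51.43, north 60 cos 239° = -30.90
Leg 2 (181°, 36 nmi): east 36 sin 181° = -0.63, north 36 cos 181° = -35.99
Net: -52.06 east, -66.90 north. Distance = √((-52.06)² + (-66.90)²) = 84.766 nmi.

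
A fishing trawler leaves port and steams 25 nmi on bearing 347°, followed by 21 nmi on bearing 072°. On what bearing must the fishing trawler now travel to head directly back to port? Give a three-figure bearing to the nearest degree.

Leg 1 (347°, 25 nmi): east 25 sin 347° = -5.62, north 25 cos 347° = 24.36
Leg 2 (072°, 21 nmi): east 21 sin 72° = 19.97, north 21 cos 72° = 6.49
Net displacement: 14.35 east, 30.85 north. Direction back to start is (-14.35, -30.85): bearing = atan2(-14.35, -30.85) mod 360° = 204.94° ≈ 205°.

205°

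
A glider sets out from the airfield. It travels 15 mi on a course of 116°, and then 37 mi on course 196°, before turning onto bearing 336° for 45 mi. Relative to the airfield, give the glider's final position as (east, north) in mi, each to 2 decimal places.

Leg 1 (116°, 15 mi): east 15 sin 116° = 13.48, north 15 cos 116° = -6.58
Leg 2 (196°, 37 mi): east 37 sin 196° = -10.20, north 37 cos 196° = -35.57
Leg 3 (336°, 45 mi): east 45 sin 336° = -18.30, north 45 cos 336° = 41.11
Summing: -15.02 mi east, -1.03 mi north → (-15.02, -1.03).

(-15.02, -1.03)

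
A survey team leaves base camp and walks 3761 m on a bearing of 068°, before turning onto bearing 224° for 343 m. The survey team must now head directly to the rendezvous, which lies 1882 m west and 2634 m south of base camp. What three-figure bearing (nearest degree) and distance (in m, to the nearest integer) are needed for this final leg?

Leg 1 (068°, 3761 m): east 3761 sin 68° = 3487.14, north 3761 cos 68° = 1408.90
Leg 2 (224°, 343 m): east 343 sin 224° = -238.27, north 343 cos 224° = -246.73
Current position: (3248.87, 1162.16). Target: (-1882, -2634). Remaining: Δeast = -5130.87, Δnorth = -3796.16.
Bearing = atan2(-5130.87, -3796.16) mod 360° = 233.50°; distance = √((-5130.87)² + (-3796.16)²) = 6382.529 m.

234°, 6383 m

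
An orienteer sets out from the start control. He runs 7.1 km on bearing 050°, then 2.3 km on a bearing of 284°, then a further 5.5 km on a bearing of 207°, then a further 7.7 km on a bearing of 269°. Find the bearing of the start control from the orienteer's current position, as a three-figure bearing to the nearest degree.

091°

Leg 1 (050°, 7.1 km): east 7.1 sin 50° = 5.44, north 7.1 cos 50° = 4.56
Leg 2 (284°, 2.3 km): east 2.3 sin 284° = -2.23, north 2.3 cos 284° = 0.56
Leg 3 (207°, 5.5 km): east 5.5 sin 207° = -2.50, north 5.5 cos 207° = -4.90
Leg 4 (269°, 7.7 km): east 7.7 sin 269° = -7.70, north 7.7 cos 269° = -0.13
Net displacement: -6.99 east, 0.09 north. Direction back to start is (6.99, -0.09): bearing = atan2(6.99, -0.09) mod 360° = 90.70° ≈ 091°.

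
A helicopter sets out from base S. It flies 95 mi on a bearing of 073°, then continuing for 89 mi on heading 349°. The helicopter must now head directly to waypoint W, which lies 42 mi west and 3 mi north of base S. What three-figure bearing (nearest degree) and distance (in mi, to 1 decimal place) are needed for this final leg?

Leg 1 (073°, 95 mi): east 95 sin 73° = 90.85, north 95 cos 73° = 27.78
Leg 2 (349°, 89 mi): east 89 sin 349° = -16.98, north 89 cos 349° = 87.36
Current position: (73.87, 115.14). Target: (-42, 3). Remaining: Δeast = -115.87, Δnorth = -112.14.
Bearing = atan2(-115.87, -112.14) mod 360° = 225.94°; distance = √((-115.87)² + (-112.14)²) = 161.247 mi.

226°, 161.2 mi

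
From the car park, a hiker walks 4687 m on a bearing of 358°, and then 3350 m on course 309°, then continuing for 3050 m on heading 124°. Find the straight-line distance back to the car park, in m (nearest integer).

Leg 1 (358°, 4687 m): east 4687 sin 358° = -163.57, north 4687 cos 358° = 4684.14
Leg 2 (309°, 3350 m): east 3350 sin 309° = -2603.44, north 3350 cos 309° = 2108.22
Leg 3 (124°, 3050 m): east 3050 sin 124° = 2528.56, north 3050 cos 124° = -1705.54
Net: -238.45 east, 5086.83 north. Distance = √((-238.45)² + (5086.83)²) = 5092.415 m.

5092 m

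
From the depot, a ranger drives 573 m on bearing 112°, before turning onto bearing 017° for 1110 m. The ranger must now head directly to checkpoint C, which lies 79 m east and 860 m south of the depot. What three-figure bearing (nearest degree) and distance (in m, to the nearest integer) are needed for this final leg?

Leg 1 (112°, 573 m): east 573 sin 112° = 531.28, north 573 cos 112° = -214.65
Leg 2 (017°, 1110 m): east 1110 sin 17° = 324.53, north 1110 cos 17° = 1061.50
Current position: (855.81, 846.85). Target: (79, -860). Remaining: Δeast = -776.81, Δnorth = -1706.85.
Bearing = atan2(-776.81, -1706.85) mod 360° = 204.47°; distance = √((-776.81)² + (-1706.85)²) = 1875.304 m.

204°, 1875 m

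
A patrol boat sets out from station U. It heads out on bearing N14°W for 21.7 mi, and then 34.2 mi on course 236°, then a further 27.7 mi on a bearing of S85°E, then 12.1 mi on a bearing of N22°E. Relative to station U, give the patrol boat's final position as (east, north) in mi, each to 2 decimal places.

Leg 1 (N14°W, 21.7 mi): east 21.7 sin 346° = -5.25, north 21.7 cos 346° = 21.06
Leg 2 (236°, 34.2 mi): east 34.2 sin 236° = -28.35, north 34.2 cos 236° = -19.12
Leg 3 (S85°E, 27.7 mi): east 27.7 sin 95° = 27.59, north 27.7 cos 95° = -2.41
Leg 4 (N22°E, 12.1 mi): east 12.1 sin 22° = 4.53, north 12.1 cos 22° = 11.22
Summing: -1.48 mi east, 10.74 mi north → (-1.48, 10.74).

(-1.48, 10.74)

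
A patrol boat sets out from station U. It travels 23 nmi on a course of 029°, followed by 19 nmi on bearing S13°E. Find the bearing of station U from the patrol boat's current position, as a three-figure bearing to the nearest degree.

264°

Leg 1 (029°, 23 nmi): east 23 sin 29° = 11.15, north 23 cos 29° = 20.12
Leg 2 (S13°E, 19 nmi): east 19 sin 167° = 4.27, north 19 cos 167° = -18.51
Net displacement: 15.42 east, 1.60 north. Direction back to start is (-15.42, -1.60): bearing = atan2(-15.42, -1.60) mod 360° = 264.07° ≈ 264°.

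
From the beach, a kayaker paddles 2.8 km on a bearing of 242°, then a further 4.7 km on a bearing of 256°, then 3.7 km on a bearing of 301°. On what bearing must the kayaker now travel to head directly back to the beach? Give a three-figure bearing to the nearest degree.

Leg 1 (242°, 2.8 km): east 2.8 sin 242° = -2.47, north 2.8 cos 242° = -1.31
Leg 2 (256°, 4.7 km): east 4.7 sin 256° = -4.56, north 4.7 cos 256° = -1.14
Leg 3 (301°, 3.7 km): east 3.7 sin 301° = -3.17, north 3.7 cos 301° = 1.91
Net displacement: -10.20 east, -0.55 north. Direction back to start is (10.20, 0.55): bearing = atan2(10.20, 0.55) mod 360° = 86.94° ≈ 087°.

087°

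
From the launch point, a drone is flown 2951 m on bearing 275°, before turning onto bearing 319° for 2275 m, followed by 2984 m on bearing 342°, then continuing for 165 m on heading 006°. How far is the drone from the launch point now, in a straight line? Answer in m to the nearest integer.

7297 m

Leg 1 (275°, 2951 m): east 2951 sin 275° = -2939.77, north 2951 cos 275° = 257.20
Leg 2 (319°, 2275 m): east 2275 sin 319° = -1492.53, north 2275 cos 319° = 1716.96
Leg 3 (342°, 2984 m): east 2984 sin 342° = -922.11, north 2984 cos 342° = 2837.95
Leg 4 (006°, 165 m): east 165 sin 6° = 17.25, north 165 cos 6° = 164.10
Net: -5337.16 east, 4976.21 north. Distance = √((-5337.16)² + (4976.21)²) = 7297.122 m.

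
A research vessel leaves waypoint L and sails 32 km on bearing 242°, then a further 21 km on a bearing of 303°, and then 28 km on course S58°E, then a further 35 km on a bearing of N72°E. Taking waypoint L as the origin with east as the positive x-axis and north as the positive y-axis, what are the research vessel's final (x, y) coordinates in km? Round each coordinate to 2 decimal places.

(11.17, -7.61)

Leg 1 (242°, 32 km): east 32 sin 242° = -28.25, north 32 cos 242° = -15.02
Leg 2 (303°, 21 km): east 21 sin 303° = -17.61, north 21 cos 303° = 11.44
Leg 3 (S58°E, 28 km): east 28 sin 122° = 23.75, north 28 cos 122° = -14.84
Leg 4 (N72°E, 35 km): east 35 sin 72° = 33.29, north 35 cos 72° = 10.82
Summing: 11.17 km east, -7.61 km north → (11.17, -7.61).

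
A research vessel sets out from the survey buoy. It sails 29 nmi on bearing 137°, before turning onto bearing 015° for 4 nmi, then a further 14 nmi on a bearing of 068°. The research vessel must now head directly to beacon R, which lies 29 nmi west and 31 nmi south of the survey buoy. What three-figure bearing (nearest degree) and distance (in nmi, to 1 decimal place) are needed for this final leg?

253°, 65.6 nmi

Leg 1 (137°, 29 nmi): east 29 sin 137° = 19.78, north 29 cos 137° = -21.21
Leg 2 (015°, 4 nmi): east 4 sin 15° = 1.04, north 4 cos 15° = 3.86
Leg 3 (068°, 14 nmi): east 14 sin 68° = 12.98, north 14 cos 68° = 5.24
Current position: (33.79, -12.10). Target: (-29, -31). Remaining: Δeast = -62.79, Δnorth = -18.90.
Bearing = atan2(-62.79, -18.90) mod 360° = 253.25°; distance = √((-62.79)² + (-18.90)²) = 65.576 nmi.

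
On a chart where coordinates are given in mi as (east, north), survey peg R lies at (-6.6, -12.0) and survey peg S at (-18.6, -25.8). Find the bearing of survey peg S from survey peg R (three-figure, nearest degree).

Δeast = -18.6 − -6.6 = -12.00; Δnorth = -25.8 − -12.0 = -13.80.
Bearing = atan2(Δeast, Δnorth) mod 360° = 221.01° ≈ 221°.

221°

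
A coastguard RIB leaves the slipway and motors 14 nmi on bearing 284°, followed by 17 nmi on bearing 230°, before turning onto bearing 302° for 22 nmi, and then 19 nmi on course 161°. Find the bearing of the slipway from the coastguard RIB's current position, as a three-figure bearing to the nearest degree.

Leg 1 (284°, 14 nmi): east 14 sin 284° = -13.58, north 14 cos 284° = 3.39
Leg 2 (230°, 17 nmi): east 17 sin 230° = -13.02, north 17 cos 230° = -10.93
Leg 3 (302°, 22 nmi): east 22 sin 302° = -18.66, north 22 cos 302° = 11.66
Leg 4 (161°, 19 nmi): east 19 sin 161° = 6.19, north 19 cos 161° = -17.96
Net displacement: -39.08 east, -13.85 north. Direction back to start is (39.08, 13.85): bearing = atan2(39.08, 13.85) mod 360° = 70.49° ≈ 070°.

070°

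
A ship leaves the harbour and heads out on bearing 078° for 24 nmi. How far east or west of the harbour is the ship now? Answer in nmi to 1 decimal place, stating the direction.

23.5 nmi east

Leg 1 (078°, 24 nmi): east 24 sin 78° = 23.48, north 24 cos 78° = 4.99
Net east component: 23.48 nmi.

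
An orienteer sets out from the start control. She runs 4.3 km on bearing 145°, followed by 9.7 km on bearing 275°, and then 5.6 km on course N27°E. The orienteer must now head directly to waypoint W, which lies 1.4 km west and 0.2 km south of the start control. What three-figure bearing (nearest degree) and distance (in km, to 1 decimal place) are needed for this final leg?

128°, 4.1 km

Leg 1 (145°, 4.3 km): east 4.3 sin 145° = 2.47, north 4.3 cos 145° = -3.52
Leg 2 (275°, 9.7 km): east 9.7 sin 275° = -9.66, north 9.7 cos 275° = 0.85
Leg 3 (N27°E, 5.6 km): east 5.6 sin 27° = 2.54, north 5.6 cos 27° = 4.99
Current position: (-4.65, 2.31). Target: (-1.4, -0.2). Remaining: Δeast = 3.25, Δnorth = -2.51.
Bearing = atan2(3.25, -2.51) mod 360° = 127.67°; distance = √((3.25)² + (-2.51)²) = 4.112 km.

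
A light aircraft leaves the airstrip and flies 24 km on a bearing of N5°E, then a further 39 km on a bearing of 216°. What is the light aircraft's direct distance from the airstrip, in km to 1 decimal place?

Leg 1 (N5°E, 24 km): east 24 sin 5° = 2.09, north 24 cos 5° = 23.91
Leg 2 (216°, 39 km): east 39 sin 216° = -22.92, north 39 cos 216° = -31.55
Net: -20.83 east, -7.64 north. Distance = √((-20.83)² + (-7.64)²) = 22.190 km.

22.2 km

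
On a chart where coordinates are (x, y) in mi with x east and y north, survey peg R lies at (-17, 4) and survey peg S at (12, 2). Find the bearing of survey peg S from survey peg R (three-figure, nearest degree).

094°

Δeast = 12 − -17 = 29.00; Δnorth = 2 − 4 = -2.00.
Bearing = atan2(Δeast, Δnorth) mod 360° = 93.95° ≈ 094°.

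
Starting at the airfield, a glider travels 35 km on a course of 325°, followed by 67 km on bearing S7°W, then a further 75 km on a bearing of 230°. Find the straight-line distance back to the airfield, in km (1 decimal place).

Leg 1 (325°, 35 km): east 35 sin 325° = -20.08, north 35 cos 325° = 28.67
Leg 2 (S7°W, 67 km): east 67 sin 187° = -8.17, north 67 cos 187° = -66.50
Leg 3 (230°, 75 km): east 75 sin 230° = -57.45, north 75 cos 230° = -48.21
Net: -85.69 east, -86.04 north. Distance = √((-85.69)² + (-86.04)²) = 121.434 km.

121.4 km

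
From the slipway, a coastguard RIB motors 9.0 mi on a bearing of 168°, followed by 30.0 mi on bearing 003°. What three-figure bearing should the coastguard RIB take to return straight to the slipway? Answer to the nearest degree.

189°

Leg 1 (168°, 9.0 mi): east 9.0 sin 168° = 1.87, north 9.0 cos 168° = -8.80
Leg 2 (003°, 30.0 mi): east 30.0 sin 3° = 1.57, north 30.0 cos 3° = 29.96
Net displacement: 3.44 east, 21.16 north. Direction back to start is (-3.44, -21.16): bearing = atan2(-3.44, -21.16) mod 360° = 189.24° ≈ 189°.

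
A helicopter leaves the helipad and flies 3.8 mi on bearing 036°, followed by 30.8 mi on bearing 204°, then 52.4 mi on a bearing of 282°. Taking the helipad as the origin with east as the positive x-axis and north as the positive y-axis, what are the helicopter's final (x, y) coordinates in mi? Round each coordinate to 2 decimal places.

Leg 1 (036°, 3.8 mi): east 3.8 sin 36° = 2.23, north 3.8 cos 36° = 3.07
Leg 2 (204°, 30.8 mi): east 30.8 sin 204° = -12.53, north 30.8 cos 204° = -28.14
Leg 3 (282°, 52.4 mi): east 52.4 sin 282° = -51.25, north 52.4 cos 282° = 10.89
Summing: -61.55 mi east, -14.17 mi north → (-61.55, -14.17).

(-61.55, -14.17)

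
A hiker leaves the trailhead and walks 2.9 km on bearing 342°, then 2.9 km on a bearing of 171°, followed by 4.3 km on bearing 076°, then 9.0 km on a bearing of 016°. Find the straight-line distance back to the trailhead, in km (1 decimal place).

11.4 km

Leg 1 (342°, 2.9 km): east 2.9 sin 342° = -0.90, north 2.9 cos 342° = 2.76
Leg 2 (171°, 2.9 km): east 2.9 sin 171° = 0.45, north 2.9 cos 171° = -2.86
Leg 3 (076°, 4.3 km): east 4.3 sin 76° = 4.17, north 4.3 cos 76° = 1.04
Leg 4 (016°, 9.0 km): east 9.0 sin 16° = 2.48, north 9.0 cos 16° = 8.65
Net: 6.21 east, 9.59 north. Distance = √((6.21)² + (9.59)²) = 11.421 km.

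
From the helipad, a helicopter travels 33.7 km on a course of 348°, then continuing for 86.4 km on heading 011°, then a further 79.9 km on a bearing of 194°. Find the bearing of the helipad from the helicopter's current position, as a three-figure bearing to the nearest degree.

Leg 1 (348°, 33.7 km): east 33.7 sin 348° = -7.01, north 33.7 cos 348° = 32.96
Leg 2 (011°, 86.4 km): east 86.4 sin 11° = 16.49, north 86.4 cos 11° = 84.81
Leg 3 (194°, 79.9 km): east 79.9 sin 194° = -19.33, north 79.9 cos 194° = -77.53
Net displacement: -9.85 east, 40.25 north. Direction back to start is (9.85, -40.25): bearing = atan2(9.85, -40.25) mod 360° = 166.25° ≈ 166°.

166°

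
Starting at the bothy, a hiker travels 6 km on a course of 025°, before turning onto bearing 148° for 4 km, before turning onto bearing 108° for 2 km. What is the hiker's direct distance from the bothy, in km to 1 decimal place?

6.7 km

Leg 1 (025°, 6 km): east 6 sin 25° = 2.54, north 6 cos 25° = 5.44
Leg 2 (148°, 4 km): east 4 sin 148° = 2.12, north 4 cos 148° = -3.39
Leg 3 (108°, 2 km): east 2 sin 108° = 1.90, north 2 cos 108° = -0.62
Net: 6.56 east, 1.43 north. Distance = √((6.56)² + (1.43)²) = 6.711 km.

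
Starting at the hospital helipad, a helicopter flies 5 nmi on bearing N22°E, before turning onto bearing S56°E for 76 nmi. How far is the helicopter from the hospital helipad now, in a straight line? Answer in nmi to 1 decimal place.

Leg 1 (N22°E, 5 nmi): east 5 sin 22° = 1.87, north 5 cos 22° = 4.64
Leg 2 (S56°E, 76 nmi): east 76 sin 124° = 63.01, north 76 cos 124° = -42.50
Net: 64.88 east, -37.86 north. Distance = √((64.88)² + (-37.86)²) = 75.120 nmi.

75.1 nmi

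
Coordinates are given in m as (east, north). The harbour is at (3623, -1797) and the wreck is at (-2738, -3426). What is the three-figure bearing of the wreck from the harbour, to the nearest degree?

256°

Δeast = -2738 − 3623 = -6361.00; Δnorth = -3426 − -1797 = -1629.00.
Bearing = atan2(Δeast, Δnorth) mod 360° = 255.64° ≈ 256°.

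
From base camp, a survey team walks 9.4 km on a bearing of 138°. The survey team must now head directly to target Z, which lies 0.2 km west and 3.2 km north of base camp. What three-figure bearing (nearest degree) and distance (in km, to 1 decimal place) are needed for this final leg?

327°, 12.1 km

Leg 1 (138°, 9.4 km): east 9.4 sin 138° = 6.29, north 9.4 cos 138° = -6.99
Current position: (6.29, -6.99). Target: (-0.2, 3.2). Remaining: Δeast = -6.49, Δnorth = 10.19.
Bearing = atan2(-6.49, 10.19) mod 360° = 327.50°; distance = √((-6.49)² + (10.19)²) = 12.077 km.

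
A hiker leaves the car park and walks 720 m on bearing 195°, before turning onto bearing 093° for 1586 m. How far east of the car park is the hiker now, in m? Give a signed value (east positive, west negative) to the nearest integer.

1397 m

Leg 1 (195°, 720 m): east 720 sin 195° = -186.35, north 720 cos 195° = -695.47
Leg 2 (093°, 1586 m): east 1586 sin 93° = 1583.83, north 1586 cos 93° = -83.00
Net east component: 1397.48 m.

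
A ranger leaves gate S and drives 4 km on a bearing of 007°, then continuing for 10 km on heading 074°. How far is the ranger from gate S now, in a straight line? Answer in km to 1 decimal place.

Leg 1 (007°, 4 km): east 4 sin 7° = 0.49, north 4 cos 7° = 3.97
Leg 2 (074°, 10 km): east 10 sin 74° = 9.61, north 10 cos 74° = 2.76
Net: 10.10 east, 6.73 north. Distance = √((10.10)² + (6.73)²) = 12.135 km.

12.1 km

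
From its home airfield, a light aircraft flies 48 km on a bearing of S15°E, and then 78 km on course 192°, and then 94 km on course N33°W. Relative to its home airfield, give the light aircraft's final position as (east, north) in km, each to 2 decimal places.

Leg 1 (S15°E, 48 km): east 48 sin 165° = 12.42, north 48 cos 165° = -46.36
Leg 2 (192°, 78 km): east 78 sin 192° = -16.22, north 78 cos 192° = -76.30
Leg 3 (N33°W, 94 km): east 94 sin 327° = -51.20, north 94 cos 327° = 78.84
Summing: -54.99 km east, -43.82 km north → (-54.99, -43.82).

(-54.99, -43.82)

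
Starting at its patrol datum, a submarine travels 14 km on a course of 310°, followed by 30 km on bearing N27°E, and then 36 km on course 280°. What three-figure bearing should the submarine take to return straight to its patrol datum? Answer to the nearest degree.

Leg 1 (310°, 14 km): east 14 sin 310° = -10.72, north 14 cos 310° = 9.00
Leg 2 (N27°E, 30 km): east 30 sin 27° = 13.62, north 30 cos 27° = 26.73
Leg 3 (280°, 36 km): east 36 sin 280° = -35.45, north 36 cos 280° = 6.25
Net displacement: -32.56 east, 41.98 north. Direction back to start is (32.56, -41.98): bearing = atan2(32.56, -41.98) mod 360° = 142.20° ≈ 142°.

142°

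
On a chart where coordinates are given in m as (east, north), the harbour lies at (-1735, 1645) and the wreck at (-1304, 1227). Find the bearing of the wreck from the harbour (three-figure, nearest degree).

134°

Δeast = -1304 − -1735 = 431.00; Δnorth = 1227 − 1645 = -418.00.
Bearing = atan2(Δeast, Δnorth) mod 360° = 134.12° ≈ 134°.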